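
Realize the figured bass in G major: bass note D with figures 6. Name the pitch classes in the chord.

The written figures 6 are shorthand for 6/3: the 3 is implied.
A third above D in this key is F#.
A sixth above D in this key is B.
Together with the bass D, this spells B minor in first inversion.

D, F#, B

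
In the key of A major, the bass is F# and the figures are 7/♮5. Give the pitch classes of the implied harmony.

The written figures 7/♮5 are shorthand for 7/5/3: the 3 is implied.
A third above F# in this key is A.
A fifth above F# in this key is C#, made natural (C) by the ♮ figure.
A seventh above F# in this key is E.
Together with the bass F#, this spells F# half-diminished seventh in root position.

F#, A, C, E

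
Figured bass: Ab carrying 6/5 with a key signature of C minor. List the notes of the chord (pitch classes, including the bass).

Ab, C, Eb, F

The written figures 6/5 are shorthand for 6/5/3: the 3 is implied.
A third above Ab in this key is C.
A fifth above Ab in this key is Eb.
A sixth above Ab in this key is F.
Together with the bass Ab, this spells F minor seventh in first inversion.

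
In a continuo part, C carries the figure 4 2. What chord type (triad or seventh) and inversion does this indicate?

seventh chord, third inversion

4 2 is shorthand for 6/4/2.
Intervals of 6/4/2 above the bass form a seventh chord; the bass is the seventh, so this is third inversion.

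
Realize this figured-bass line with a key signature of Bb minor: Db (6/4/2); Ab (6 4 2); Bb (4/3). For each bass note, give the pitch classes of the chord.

Db, Eb, Gb, Bb | Ab, Bb, Db, F | Bb, Db, Eb, Gb

Db (6/4/2): Db, Eb, Gb, Bb.
Ab (6/4/2): Ab, Bb, Db, F.
Bb (6/4/3): Bb, Db, Eb, Gb.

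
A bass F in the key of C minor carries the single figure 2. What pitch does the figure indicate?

Counting 1 letter step above F lands on G; in C minor, that letter is G.

G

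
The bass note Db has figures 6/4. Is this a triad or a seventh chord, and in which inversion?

triad, second inversion

Intervals of 6/4 above the bass form a triad; the bass is the fifth, so this is second inversion.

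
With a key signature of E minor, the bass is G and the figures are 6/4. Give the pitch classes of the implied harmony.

G, C, E

A fourth above G in this key is C.
A sixth above G in this key is E.
Together with the bass G, this spells C major in second inversion.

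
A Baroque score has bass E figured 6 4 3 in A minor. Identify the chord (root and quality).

A minor seventh

The figures 6 4 3 indicate a seventh chord in second inversion.
In second inversion the root lies a fourth above the bass: a fourth above E in A minor is A.
The chord tones are E, G, A, C, giving A minor seventh.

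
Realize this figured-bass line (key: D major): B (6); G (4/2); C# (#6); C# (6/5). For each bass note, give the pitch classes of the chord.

B (6/3): B, D, G.
G (6/4/2): G, A, C#, E.
C# (#6/3): C#, E, A#.
C# (6/5/3): C#, E, G, A.

B, D, G | G, A, C#, E | C#, E, A# | C#, E, G, A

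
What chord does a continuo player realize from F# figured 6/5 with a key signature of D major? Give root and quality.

D major seventh

The figures 6/5 indicate a seventh chord in first inversion.
In first inversion the root lies a sixth above the bass: a sixth above F# in D major is D.
The chord tones are F#, A, C#, D, giving D major seventh.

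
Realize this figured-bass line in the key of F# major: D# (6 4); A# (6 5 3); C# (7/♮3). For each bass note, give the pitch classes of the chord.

D#, G#, B | A#, C#, E#, F# | C#, E, G#, B

D# (6/4): D#, G#, B.
A# (6/5/3): A#, C#, E#, F#.
C# (7/5/♮3): C#, E, G#, B.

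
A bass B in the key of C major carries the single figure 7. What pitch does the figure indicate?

Counting 6 letter steps above B lands on A; in C major, that letter is A.

A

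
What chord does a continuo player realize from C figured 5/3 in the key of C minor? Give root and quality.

The figures 5/3 indicate a triad in root position.
In root position the bass is the root, so the root is C.
The chord tones are C, Eb, G, giving C minor.

C minor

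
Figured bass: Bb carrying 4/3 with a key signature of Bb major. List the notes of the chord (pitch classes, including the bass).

Bb, D, Eb, G

The written figures 4/3 are shorthand for 6/4/3: the 6 is implied.
A third above Bb in this key is D.
A fourth above Bb in this key is Eb.
A sixth above Bb in this key is G.
Together with the bass Bb, this spells Eb major seventh in second inversion.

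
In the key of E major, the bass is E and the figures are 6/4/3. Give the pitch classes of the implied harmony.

E, G#, A, C#

A third above E in this key is G#.
A fourth above E in this key is A.
A sixth above E in this key is C#.
Together with the bass E, this spells A major seventh in second inversion.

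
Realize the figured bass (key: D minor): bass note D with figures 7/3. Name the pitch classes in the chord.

The written figures 7/3 are shorthand for 7/5/3: the 5 is implied.
A third above D in this key is F.
A fifth above D in this key is A.
A seventh above D in this key is C.
Together with the bass D, this spells D minor seventh in root position.

D, F, A, C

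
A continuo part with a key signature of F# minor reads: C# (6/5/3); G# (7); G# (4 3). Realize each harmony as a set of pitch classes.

C#, E, G#, A | G#, B, D, F# | G#, B, C#, E

C# (6/5/3): C#, E, G#, A.
G# (7/5/3): G#, B, D, F#.
G# (6/4/3): G#, B, C#, E.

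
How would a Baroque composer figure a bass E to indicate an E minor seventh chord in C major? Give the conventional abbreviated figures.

7

E is the root of E minor seventh, so the chord is in root position.
A seventh chord in root position is figured 7/5/3, conventionally abbreviated 7.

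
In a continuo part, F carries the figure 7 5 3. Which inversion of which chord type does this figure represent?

Intervals of 7/5/3 above the bass form a seventh chord; the bass is the root, so this is root position.

seventh chord, root position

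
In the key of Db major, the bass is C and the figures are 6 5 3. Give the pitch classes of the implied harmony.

A third above C in this key is Eb.
A fifth above C in this key is Gb.
A sixth above C in this key is Ab.
Together with the bass C, this spells Ab dominant seventh in first inversion.

C, Eb, Gb, Ab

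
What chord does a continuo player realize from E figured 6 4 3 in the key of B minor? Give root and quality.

The figures 6 4 3 indicate a seventh chord in second inversion.
In second inversion the root lies a fourth above the bass: a fourth above E in B minor is A.
The chord tones are E, G, A, C#, giving A dominant seventh.

A dominant seventh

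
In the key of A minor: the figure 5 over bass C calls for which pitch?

Counting 4 letter steps above C lands on G; in A minor, that letter is G.

G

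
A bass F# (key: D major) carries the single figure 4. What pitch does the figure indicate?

B

Counting 3 letter steps above F# lands on B; in D major, that letter is B.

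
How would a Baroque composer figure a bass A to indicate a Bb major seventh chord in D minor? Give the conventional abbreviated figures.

4/2

A is the seventh of Bb major seventh, so the chord is in third inversion.
A seventh chord in third inversion is figured 6/4/2, conventionally abbreviated 4/2.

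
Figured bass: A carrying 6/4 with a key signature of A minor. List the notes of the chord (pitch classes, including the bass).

A, D, F

A fourth above A in this key is D.
A sixth above A in this key is F.
Together with the bass A, this spells D minor in second inversion.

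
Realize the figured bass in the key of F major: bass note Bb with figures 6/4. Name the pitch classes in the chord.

A fourth above Bb in this key is E.
A sixth above Bb in this key is G.
Together with the bass Bb, this spells E diminished in second inversion.

Bb, E, G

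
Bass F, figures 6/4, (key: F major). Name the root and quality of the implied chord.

Bb major

The figures 6/4 indicate a triad in second inversion.
In second inversion the root lies a fourth above the bass: a fourth above F in F major is Bb.
The chord tones are F, Bb, D, giving Bb major.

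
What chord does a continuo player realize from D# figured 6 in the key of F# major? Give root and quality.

B major

The figures 6 indicate a triad in first inversion.
In first inversion the root lies a sixth above the bass: a sixth above D# in F# major is B.
The chord tones are D#, F#, B, giving B major.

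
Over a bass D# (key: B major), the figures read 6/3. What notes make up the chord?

D#, F#, B

A third above D# in this key is F#.
A sixth above D# in this key is B.
Together with the bass D#, this spells B major in first inversion.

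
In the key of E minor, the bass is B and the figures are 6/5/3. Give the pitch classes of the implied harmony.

B, D, F#, G

A third above B in this key is D.
A fifth above B in this key is F#.
A sixth above B in this key is G.
Together with the bass B, this spells G major seventh in first inversion.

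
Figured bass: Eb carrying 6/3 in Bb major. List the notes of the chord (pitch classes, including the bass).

Eb, G, C

A third above Eb in this key is G.
A sixth above Eb in this key is C.
Together with the bass Eb, this spells C minor in first inversion.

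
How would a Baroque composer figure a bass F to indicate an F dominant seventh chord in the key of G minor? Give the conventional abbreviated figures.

7

F is the root of F dominant seventh, so the chord is in root position.
A seventh chord in root position is figured 7/5/3, conventionally abbreviated 7.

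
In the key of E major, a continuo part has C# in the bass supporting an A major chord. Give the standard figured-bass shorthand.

C# is the third of A major, so the chord is in first inversion.
A triad in first inversion is figured 6/3, conventionally abbreviated 6.

6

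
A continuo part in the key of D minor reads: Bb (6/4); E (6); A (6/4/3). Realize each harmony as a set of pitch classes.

Bb, E, G | E, G, C | A, C, D, F

Bb (6/4): Bb, E, G.
E (6/3): E, G, C.
A (6/4/3): A, C, D, F.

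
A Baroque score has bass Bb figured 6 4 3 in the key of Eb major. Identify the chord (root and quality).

The figures 6 4 3 indicate a seventh chord in second inversion.
In second inversion the root lies a fourth above the bass: a fourth above Bb in Eb major is Eb.
The chord tones are Bb, D, Eb, G, giving Eb major seventh.

Eb major seventh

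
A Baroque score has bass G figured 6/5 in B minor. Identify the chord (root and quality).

E minor seventh

The figures 6/5 indicate a seventh chord in first inversion.
In first inversion the root lies a sixth above the bass: a sixth above G in B minor is E.
The chord tones are G, B, D, E, giving E minor seventh.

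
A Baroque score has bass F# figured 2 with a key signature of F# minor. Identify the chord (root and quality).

The figures 2 indicate a seventh chord in third inversion.
In third inversion the root lies a second above the bass: a second above F# in F# minor is G#.
The chord tones are F#, G#, B, D, giving G# half-diminished seventh.

G# half-diminished seventh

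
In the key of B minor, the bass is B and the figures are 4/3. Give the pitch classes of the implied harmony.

The written figures 4/3 are shorthand for 6/4/3: the 6 is implied.
A third above B in this key is D.
A fourth above B in this key is E.
A sixth above B in this key is G.
Together with the bass B, this spells E minor seventh in second inversion.

B, D, E, G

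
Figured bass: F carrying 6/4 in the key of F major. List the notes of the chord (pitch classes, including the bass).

F, Bb, D

A fourth above F in this key is Bb.
A sixth above F in this key is D.
Together with the bass F, this spells Bb major in second inversion.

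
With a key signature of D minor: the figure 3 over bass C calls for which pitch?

Counting 2 letter steps above C lands on E; in D minor, that letter is E.

E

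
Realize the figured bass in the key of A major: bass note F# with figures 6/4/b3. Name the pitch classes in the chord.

F#, Ab, B, D

A third above F# in this key is A, lowered to Ab by the flat.
A fourth above F# in this key is B.
A sixth above F# in this key is D.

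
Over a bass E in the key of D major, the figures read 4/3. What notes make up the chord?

The written figures 4/3 are shorthand for 6/4/3: the 6 is implied.
A third above E in this key is G.
A fourth above E in this key is A.
A sixth above E in this key is C#.
Together with the bass E, this spells A dominant seventh in second inversion.

E, G, A, C#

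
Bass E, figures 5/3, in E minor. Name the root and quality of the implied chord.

E minor

The figures 5/3 indicate a triad in root position.
In root position the bass is the root, so the root is E.
The chord tones are E, G, B, giving E minor.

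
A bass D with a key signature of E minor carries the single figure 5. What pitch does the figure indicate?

Counting 4 letter steps above D lands on A; in E minor, that letter is A.

A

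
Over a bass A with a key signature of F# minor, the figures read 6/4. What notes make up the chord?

A, D, F#

A fourth above A in this key is D.
A sixth above A in this key is F#.
Together with the bass A, this spells D major in second inversion.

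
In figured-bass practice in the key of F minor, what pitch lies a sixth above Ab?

F

Counting 5 letter steps above Ab lands on F; in F minor, that letter is F.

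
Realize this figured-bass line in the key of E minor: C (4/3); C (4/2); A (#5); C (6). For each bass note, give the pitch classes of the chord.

C, E, F#, A | C, D, F#, A | A, C, E# | C, E, A

C (6/4/3): C, E, F#, A.
C (6/4/2): C, D, F#, A.
A (#5/3): A, C, E#.
C (6/3): C, E, A.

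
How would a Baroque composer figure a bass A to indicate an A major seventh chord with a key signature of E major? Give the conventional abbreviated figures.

7

A is the root of A major seventh, so the chord is in root position.
A seventh chord in root position is figured 7/5/3, conventionally abbreviated 7.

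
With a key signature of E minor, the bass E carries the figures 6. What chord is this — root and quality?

C major

The figures 6 indicate a triad in first inversion.
In first inversion the root lies a sixth above the bass: a sixth above E in E minor is C.
The chord tones are E, G, C, giving C major.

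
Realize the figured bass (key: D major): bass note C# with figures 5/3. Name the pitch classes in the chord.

C#, E, G

A third above C# in this key is E.
A fifth above C# in this key is G.
Together with the bass C#, this spells C# diminished in root position.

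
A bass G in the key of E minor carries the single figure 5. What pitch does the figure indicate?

D

Counting 4 letter steps above G lands on D; in E minor, that letter is D.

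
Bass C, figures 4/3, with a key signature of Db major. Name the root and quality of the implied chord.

F minor seventh

The figures 4/3 indicate a seventh chord in second inversion.
In second inversion the root lies a fourth above the bass: a fourth above C in Db major is F.
The chord tones are C, Eb, F, Ab, giving F minor seventh.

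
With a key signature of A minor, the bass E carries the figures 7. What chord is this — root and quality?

The figures 7 indicate a seventh chord in root position.
In root position the bass is the root, so the root is E.
The chord tones are E, G, B, D, giving E minor seventh.

E minor seventh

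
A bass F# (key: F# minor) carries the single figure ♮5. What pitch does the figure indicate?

C

Counting 4 letter steps above F# lands on C; in F# minor, that letter is C#.
The ♮5 figure makes it natural, giving C.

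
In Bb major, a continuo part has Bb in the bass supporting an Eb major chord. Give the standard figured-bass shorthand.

6/4

Bb is the fifth of Eb major, so the chord is in second inversion.
A triad in second inversion is figured 6/4, conventionally abbreviated 6/4.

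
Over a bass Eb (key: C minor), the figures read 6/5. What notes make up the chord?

Eb, G, Bb, C

The written figures 6/5 are shorthand for 6/5/3: the 3 is implied.
A third above Eb in this key is G.
A fifth above Eb in this key is Bb.
A sixth above Eb in this key is C.
Together with the bass Eb, this spells C minor seventh in first inversion.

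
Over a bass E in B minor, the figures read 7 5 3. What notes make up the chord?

E, G, B, D

A third above E in this key is G.
A fifth above E in this key is B.
A seventh above E in this key is D.
Together with the bass E, this spells E minor seventh in root position.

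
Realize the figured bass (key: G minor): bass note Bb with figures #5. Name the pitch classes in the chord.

Bb, D, F#

The written figures #5 are shorthand for 5/3: the 3 is implied.
A third above Bb in this key is D.
A fifth above Bb in this key is F, raised to F# by the sharp.
Together with the bass Bb, this spells Bb augmented in root position.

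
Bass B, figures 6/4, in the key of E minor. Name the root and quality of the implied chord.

The figures 6/4 indicate a triad in second inversion.
In second inversion the root lies a fourth above the bass: a fourth above B in E minor is E.
The chord tones are B, E, G, giving E minor.

E minor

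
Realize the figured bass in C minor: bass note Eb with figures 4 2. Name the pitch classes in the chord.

Eb, F, Ab, C

The written figures 4 2 are shorthand for 6/4/2: the 6 is implied.
A second above Eb in this key is F.
A fourth above Eb in this key is Ab.
A sixth above Eb in this key is C.
Together with the bass Eb, this spells F minor seventh in third inversion.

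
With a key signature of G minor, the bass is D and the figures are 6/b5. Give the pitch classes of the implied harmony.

The written figures 6/b5 are shorthand for 6/5/3: the 3 is implied.
A third above D in this key is F.
A fifth above D in this key is A, lowered to Ab by the flat.
A sixth above D in this key is Bb.
Together with the bass D, this spells Bb dominant seventh in first inversion.

D, F, Ab, Bb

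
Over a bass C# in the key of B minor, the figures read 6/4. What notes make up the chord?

C#, F#, A

A fourth above C# in this key is F#.
A sixth above C# in this key is A.
Together with the bass C#, this spells F# minor in second inversion.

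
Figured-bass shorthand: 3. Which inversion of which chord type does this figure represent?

3 is shorthand for 5/3.
Intervals of 5/3 above the bass form a triad; the bass is the root, so this is root position.

triad, root position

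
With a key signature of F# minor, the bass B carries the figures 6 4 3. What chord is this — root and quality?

The figures 6 4 3 indicate a seventh chord in second inversion.
In second inversion the root lies a fourth above the bass: a fourth above B in F# minor is E.
The chord tones are B, D, E, G#, giving E dominant seventh.

E dominant seventh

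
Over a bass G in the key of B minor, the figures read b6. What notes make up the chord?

G, B, Eb

The written figures b6 are shorthand for 6/3: the 3 is implied.
A third above G in this key is B.
A sixth above G in this key is E, lowered to Eb by the flat.
Together with the bass G, this spells Eb augmented in first inversion.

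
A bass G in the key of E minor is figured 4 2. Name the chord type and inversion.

4 2 is shorthand for 6/4/2.
Intervals of 6/4/2 above the bass form a seventh chord; the bass is the seventh, so this is third inversion.

seventh chord, third inversion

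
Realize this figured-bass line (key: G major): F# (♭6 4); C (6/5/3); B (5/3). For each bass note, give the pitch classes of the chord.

F# (b6/4): F#, B, Db.
C (6/5/3): C, E, G, A.
B (5/3): B, D, F#.

F#, B, Db | C, E, G, A | B, D, F#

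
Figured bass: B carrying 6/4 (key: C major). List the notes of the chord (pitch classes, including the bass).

A fourth above B in this key is E.
A sixth above B in this key is G.
Together with the bass B, this spells E minor in second inversion.

B, E, G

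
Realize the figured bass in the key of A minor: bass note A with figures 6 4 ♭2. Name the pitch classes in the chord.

A second above A in this key is B, lowered to Bb by the flat.
A fourth above A in this key is D.
A sixth above A in this key is F.
Together with the bass A, this spells Bb major seventh in third inversion.

A, Bb, D, F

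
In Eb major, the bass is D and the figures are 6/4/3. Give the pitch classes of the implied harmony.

D, F, G, Bb

A third above D in this key is F.
A fourth above D in this key is G.
A sixth above D in this key is Bb.
Together with the bass D, this spells G minor seventh in second inversion.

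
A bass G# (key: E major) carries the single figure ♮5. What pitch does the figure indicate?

Counting 4 letter steps above G# lands on D; in E major, that letter is D#.
The ♮5 figure makes it natural, giving D.

D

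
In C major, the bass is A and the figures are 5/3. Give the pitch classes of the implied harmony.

A, C, E

A third above A in this key is C.
A fifth above A in this key is E.
Together with the bass A, this spells A minor in root position.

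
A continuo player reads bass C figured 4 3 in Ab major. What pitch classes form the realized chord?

C, Eb, F, Ab

The written figures 4 3 are shorthand for 6/4/3: the 6 is implied.
A third above C in this key is Eb.
A fourth above C in this key is F.
A sixth above C in this key is Ab.
Together with the bass C, this spells F minor seventh in second inversion.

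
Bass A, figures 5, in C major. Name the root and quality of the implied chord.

The figures 5 indicate a triad in root position.
In root position the bass is the root, so the root is A.
The chord tones are A, C, E, giving A minor.

A minor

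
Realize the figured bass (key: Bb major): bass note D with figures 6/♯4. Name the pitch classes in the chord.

A fourth above D in this key is G, raised to G# by the sharp.
A sixth above D in this key is Bb.

D, G#, Bb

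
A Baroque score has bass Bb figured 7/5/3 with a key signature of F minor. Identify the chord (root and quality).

The figures 7/5/3 indicate a seventh chord in root position.
In root position the bass is the root, so the root is Bb.
The chord tones are Bb, Db, F, Ab, giving Bb minor seventh.

Bb minor seventh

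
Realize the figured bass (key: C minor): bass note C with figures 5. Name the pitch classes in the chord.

C, Eb, G

The written figures 5 are shorthand for 5/3: the 3 is implied.
A third above C in this key is Eb.
A fifth above C in this key is G.
Together with the bass C, this spells C minor in root position.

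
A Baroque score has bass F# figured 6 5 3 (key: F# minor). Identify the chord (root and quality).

D major seventh

The figures 6 5 3 indicate a seventh chord in first inversion.
In first inversion the root lies a sixth above the bass: a sixth above F# in F# minor is D.
The chord tones are F#, A, C#, D, giving D major seventh.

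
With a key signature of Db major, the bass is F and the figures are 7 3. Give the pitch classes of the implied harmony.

F, Ab, C, Eb

The written figures 7 3 are shorthand for 7/5/3: the 5 is implied.
A third above F in this key is Ab.
A fifth above F in this key is C.
A seventh above F in this key is Eb.
Together with the bass F, this spells F minor seventh in root position.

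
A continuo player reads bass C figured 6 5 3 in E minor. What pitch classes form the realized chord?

C, E, G, A

A third above C in this key is E.
A fifth above C in this key is G.
A sixth above C in this key is A.
Together with the bass C, this spells A minor seventh in first inversion.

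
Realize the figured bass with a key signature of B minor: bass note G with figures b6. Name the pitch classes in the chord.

The written figures b6 are shorthand for 6/3: the 3 is implied.
A third above G in this key is B.
A sixth above G in this key is E, lowered to Eb by the flat.
Together with the bass G, this spells Eb augmented in first inversion.

G, B, Eb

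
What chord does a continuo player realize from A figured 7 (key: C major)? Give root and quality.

The figures 7 indicate a seventh chord in root position.
In root position the bass is the root, so the root is A.
The chord tones are A, C, E, G, giving A minor seventh.

A minor seventh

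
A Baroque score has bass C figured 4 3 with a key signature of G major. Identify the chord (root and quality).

The figures 4 3 indicate a seventh chord in second inversion.
In second inversion the root lies a fourth above the bass: a fourth above C in G major is F#.
The chord tones are C, E, F#, A, giving F# half-diminished seventh.

F# half-diminished seventh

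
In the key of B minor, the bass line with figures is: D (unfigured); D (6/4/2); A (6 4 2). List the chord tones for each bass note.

D, F#, A | D, E, G, B | A, B, D, F#

D (5/3): D, F#, A.
D (6/4/2): D, E, G, B.
A (6/4/2): A, B, D, F#.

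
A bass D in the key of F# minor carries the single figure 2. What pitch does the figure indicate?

E

Counting 1 letter step above D lands on E; in F# minor, that letter is E.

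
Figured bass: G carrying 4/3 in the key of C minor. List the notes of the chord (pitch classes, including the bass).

G, Bb, C, Eb

The written figures 4/3 are shorthand for 6/4/3: the 6 is implied.
A third above G in this key is Bb.
A fourth above G in this key is C.
A sixth above G in this key is Eb.
Together with the bass G, this spells C minor seventh in second inversion.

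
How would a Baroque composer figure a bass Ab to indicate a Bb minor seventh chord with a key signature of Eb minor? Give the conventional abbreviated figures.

Ab is the seventh of Bb minor seventh, so the chord is in third inversion.
A seventh chord in third inversion is figured 6/4/2, conventionally abbreviated 4/2.

4/2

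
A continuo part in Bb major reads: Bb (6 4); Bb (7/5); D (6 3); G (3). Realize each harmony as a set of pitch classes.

Bb (6/4): Bb, Eb, G.
Bb (7/5/3): Bb, D, F, A.
D (6/3): D, F, Bb.
G (5/3): G, Bb, D.

Bb, Eb, G | Bb, D, F, A | D, F, Bb | G, Bb, D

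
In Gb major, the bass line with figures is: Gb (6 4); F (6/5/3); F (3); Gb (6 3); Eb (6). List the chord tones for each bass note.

Gb, Cb, Eb | F, Ab, Cb, Db | F, Ab, Cb | Gb, Bb, Eb | Eb, Gb, Cb

Gb (6/4): Gb, Cb, Eb.
F (6/5/3): F, Ab, Cb, Db.
F (5/3): F, Ab, Cb.
Gb (6/3): Gb, Bb, Eb.
Eb (6/3): Eb, Gb, Cb.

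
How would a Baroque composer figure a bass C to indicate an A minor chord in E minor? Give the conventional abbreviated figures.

6

C is the third of A minor, so the chord is in first inversion.
A triad in first inversion is figured 6/3, conventionally abbreviated 6.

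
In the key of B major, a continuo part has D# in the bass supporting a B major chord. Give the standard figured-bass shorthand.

D# is the third of B major, so the chord is in first inversion.
A triad in first inversion is figured 6/3, conventionally abbreviated 6.

6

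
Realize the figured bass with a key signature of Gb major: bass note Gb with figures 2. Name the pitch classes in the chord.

The written figures 2 are shorthand for 6/4/2: the 6/4 are implied.
A second above Gb in this key is Ab.
A fourth above Gb in this key is Cb.
A sixth above Gb in this key is Eb.
Together with the bass Gb, this spells Ab minor seventh in third inversion.

Gb, Ab, Cb, Eb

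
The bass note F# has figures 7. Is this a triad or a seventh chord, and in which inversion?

7 is shorthand for 7/5/3.
Intervals of 7/5/3 above the bass form a seventh chord; the bass is the root, so this is root position.

seventh chord, root position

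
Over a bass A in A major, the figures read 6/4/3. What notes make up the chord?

A, C#, D, F#

A third above A in this key is C#.
A fourth above A in this key is D.
A sixth above A in this key is F#.
Together with the bass A, this spells D major seventh in second inversion.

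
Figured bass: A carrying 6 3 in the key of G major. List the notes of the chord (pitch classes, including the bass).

A third above A in this key is C.
A sixth above A in this key is F#.
Together with the bass A, this spells F# diminished in first inversion.

A, C, F#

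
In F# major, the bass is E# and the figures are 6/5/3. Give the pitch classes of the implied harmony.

A third above E# in this key is G#.
A fifth above E# in this key is B.
A sixth above E# in this key is C#.
Together with the bass E#, this spells C# dominant seventh in first inversion.

E#, G#, B, C#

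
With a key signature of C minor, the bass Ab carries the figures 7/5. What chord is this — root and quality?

Ab major seventh

The figures 7/5 indicate a seventh chord in root position.
In root position the bass is the root, so the root is Ab.
The chord tones are Ab, C, Eb, G, giving Ab major seventh.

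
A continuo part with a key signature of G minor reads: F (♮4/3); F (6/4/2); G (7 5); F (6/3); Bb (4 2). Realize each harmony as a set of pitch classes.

F, A, B, D | F, G, Bb, D | G, Bb, D, F | F, A, D | Bb, C, Eb, G

F (6/♮4/3): F, A, B, D.
F (6/4/2): F, G, Bb, D.
G (7/5/3): G, Bb, D, F.
F (6/3): F, A, D.
Bb (6/4/2): Bb, C, Eb, G.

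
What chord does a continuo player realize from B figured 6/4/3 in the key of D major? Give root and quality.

E minor seventh

The figures 6/4/3 indicate a seventh chord in second inversion.
In second inversion the root lies a fourth above the bass: a fourth above B in D major is E.
The chord tones are B, D, E, G, giving E minor seventh.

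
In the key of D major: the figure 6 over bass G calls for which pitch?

Counting 5 letter steps above G lands on E; in D major, that letter is E.

E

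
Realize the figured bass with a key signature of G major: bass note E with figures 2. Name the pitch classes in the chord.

E, F#, A, C

The written figures 2 are shorthand for 6/4/2: the 6/4 are implied.
A second above E in this key is F#.
A fourth above E in this key is A.
A sixth above E in this key is C.
Together with the bass E, this spells F# half-diminished seventh in third inversion.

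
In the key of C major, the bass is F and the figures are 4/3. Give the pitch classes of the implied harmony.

F, A, B, D

The written figures 4/3 are shorthand for 6/4/3: the 6 is implied.
A third above F in this key is A.
A fourth above F in this key is B.
A sixth above F in this key is D.
Together with the bass F, this spells B half-diminished seventh in second inversion.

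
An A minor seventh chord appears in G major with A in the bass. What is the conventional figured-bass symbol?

7

A is the root of A minor seventh, so the chord is in root position.
A seventh chord in root position is figured 7/5/3, conventionally abbreviated 7.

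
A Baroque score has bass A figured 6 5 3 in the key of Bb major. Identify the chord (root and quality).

F dominant seventh

The figures 6 5 3 indicate a seventh chord in first inversion.
In first inversion the root lies a sixth above the bass: a sixth above A in Bb major is F.
The chord tones are A, C, Eb, F, giving F dominant seventh.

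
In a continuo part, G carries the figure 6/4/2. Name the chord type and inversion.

seventh chord, third inversion

Intervals of 6/4/2 above the bass form a seventh chord; the bass is the seventh, so this is third inversion.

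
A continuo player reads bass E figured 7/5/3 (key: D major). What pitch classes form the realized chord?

E, G, B, D

A third above E in this key is G.
A fifth above E in this key is B.
A seventh above E in this key is D.
Together with the bass E, this spells E minor seventh in root position.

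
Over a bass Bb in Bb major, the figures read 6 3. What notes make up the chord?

A third above Bb in this key is D.
A sixth above Bb in this key is G.
Together with the bass Bb, this spells G minor in first inversion.

Bb, D, G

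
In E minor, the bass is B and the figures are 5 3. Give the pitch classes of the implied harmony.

A third above B in this key is D.
A fifth above B in this key is F#.
Together with the bass B, this spells B minor in root position.

B, D, F#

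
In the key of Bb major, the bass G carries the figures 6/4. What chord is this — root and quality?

The figures 6/4 indicate a triad in second inversion.
In second inversion the root lies a fourth above the bass: a fourth above G in Bb major is C.
The chord tones are G, C, Eb, giving C minor.

C minor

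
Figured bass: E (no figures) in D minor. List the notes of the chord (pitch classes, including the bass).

An unfigured bass implies 5/3.
A third above E in this key is G.
A fifth above E in this key is Bb.
Together with the bass E, this spells E diminished in root position.

E, G, Bb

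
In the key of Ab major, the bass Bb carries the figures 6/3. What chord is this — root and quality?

The figures 6/3 indicate a triad in first inversion.
In first inversion the root lies a sixth above the bass: a sixth above Bb in Ab major is G.
The chord tones are Bb, Db, G, giving G diminished.

G diminished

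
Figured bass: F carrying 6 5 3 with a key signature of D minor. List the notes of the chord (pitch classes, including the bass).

A third above F in this key is A.
A fifth above F in this key is C.
A sixth above F in this key is D.
Together with the bass F, this spells D minor seventh in first inversion.

F, A, C, D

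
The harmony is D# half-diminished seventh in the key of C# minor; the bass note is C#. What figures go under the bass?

4/2

C# is the seventh of D# half-diminished seventh, so the chord is in third inversion.
A seventh chord in third inversion is figured 6/4/2, conventionally abbreviated 4/2.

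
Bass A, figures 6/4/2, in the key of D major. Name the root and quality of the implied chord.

The figures 6/4/2 indicate a seventh chord in third inversion.
In third inversion the root lies a second above the bass: a second above A in D major is B.
The chord tones are A, B, D, F#, giving B minor seventh.

B minor seventh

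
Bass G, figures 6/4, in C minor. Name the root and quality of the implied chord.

C minor

The figures 6/4 indicate a triad in second inversion.
In second inversion the root lies a fourth above the bass: a fourth above G in C minor is C.
The chord tones are G, C, Eb, giving C minor.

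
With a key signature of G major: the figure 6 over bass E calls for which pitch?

Counting 5 letter steps above E lands on C; in G major, that letter is C.

C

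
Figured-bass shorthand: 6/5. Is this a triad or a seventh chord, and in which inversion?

seventh chord, first inversion

6/5 is shorthand for 6/5/3.
Intervals of 6/5/3 above the bass form a seventh chord; the bass is the third, so this is first inversion.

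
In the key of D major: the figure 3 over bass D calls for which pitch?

F#

Counting 2 letter steps above D lands on F; in D major, that letter is F#.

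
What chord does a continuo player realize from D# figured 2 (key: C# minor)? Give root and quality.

The figures 2 indicate a seventh chord in third inversion.
In third inversion the root lies a second above the bass: a second above D# in C# minor is E.
The chord tones are D#, E, G#, B, giving E major seventh.

E major seventh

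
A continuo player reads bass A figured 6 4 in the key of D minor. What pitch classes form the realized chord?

A, D, F

A fourth above A in this key is D.
A sixth above A in this key is F.
Together with the bass A, this spells D minor in second inversion.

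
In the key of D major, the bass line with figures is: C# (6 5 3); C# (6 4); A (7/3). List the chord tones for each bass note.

C#, E, G, A | C#, F#, A | A, C#, E, G

C# (6/5/3): C#, E, G, A.
C# (6/4): C#, F#, A.
A (7/5/3): A, C#, E, G.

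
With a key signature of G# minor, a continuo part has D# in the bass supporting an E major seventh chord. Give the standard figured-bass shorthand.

4/2

D# is the seventh of E major seventh, so the chord is in third inversion.
A seventh chord in third inversion is figured 6/4/2, conventionally abbreviated 4/2.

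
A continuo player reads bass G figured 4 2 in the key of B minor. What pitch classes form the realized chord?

G, A, C#, E

The written figures 4 2 are shorthand for 6/4/2: the 6 is implied.
A second above G in this key is A.
A fourth above G in this key is C#.
A sixth above G in this key is E.
Together with the bass G, this spells A dominant seventh in third inversion.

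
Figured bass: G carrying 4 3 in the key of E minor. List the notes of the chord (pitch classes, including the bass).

G, B, C, E

The written figures 4 3 are shorthand for 6/4/3: the 6 is implied.
A third above G in this key is B.
A fourth above G in this key is C.
A sixth above G in this key is E.
Together with the bass G, this spells C major seventh in second inversion.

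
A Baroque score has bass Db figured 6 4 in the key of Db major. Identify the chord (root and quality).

Gb major

The figures 6 4 indicate a triad in second inversion.
In second inversion the root lies a fourth above the bass: a fourth above Db in Db major is Gb.
The chord tones are Db, Gb, Bb, giving Gb major.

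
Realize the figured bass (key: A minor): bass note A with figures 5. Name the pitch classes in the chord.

The written figures 5 are shorthand for 5/3: the 3 is implied.
A third above A in this key is C.
A fifth above A in this key is E.
Together with the bass A, this spells A minor in root position.

A, C, E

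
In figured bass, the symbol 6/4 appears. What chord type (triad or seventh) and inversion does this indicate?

Intervals of 6/4 above the bass form a triad; the bass is the fifth, so this is second inversion.

triad, second inversion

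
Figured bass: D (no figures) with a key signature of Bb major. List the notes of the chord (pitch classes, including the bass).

An unfigured bass implies 5/3.
A third above D in this key is F.
A fifth above D in this key is A.
Together with the bass D, this spells D minor in root position.

D, F, A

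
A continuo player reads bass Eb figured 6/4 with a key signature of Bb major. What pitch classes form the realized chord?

A fourth above Eb in this key is A.
A sixth above Eb in this key is C.
Together with the bass Eb, this spells A diminished in second inversion.

Eb, A, C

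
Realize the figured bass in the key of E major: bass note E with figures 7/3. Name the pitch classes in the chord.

The written figures 7/3 are shorthand for 7/5/3: the 5 is implied.
A third above E in this key is G#.
A fifth above E in this key is B.
A seventh above E in this key is D#.
Together with the bass E, this spells E major seventh in root position.

E, G#, B, D#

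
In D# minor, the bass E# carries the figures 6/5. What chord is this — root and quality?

C# dominant seventh

The figures 6/5 indicate a seventh chord in first inversion.
In first inversion the root lies a sixth above the bass: a sixth above E# in D# minor is C#.
The chord tones are E#, G#, B, C#, giving C# dominant seventh.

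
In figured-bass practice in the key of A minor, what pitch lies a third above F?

A

Counting 2 letter steps above F lands on A; in A minor, that letter is A.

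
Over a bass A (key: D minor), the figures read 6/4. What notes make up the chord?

A fourth above A in this key is D.
A sixth above A in this key is F.
Together with the bass A, this spells D minor in second inversion.

A, D, F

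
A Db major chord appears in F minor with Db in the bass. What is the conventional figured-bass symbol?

Db is the root of Db major, so the chord is in root position.
A triad in root position is figured 5/3, conventionally abbreviated (no figures — root-position triad).

no figures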